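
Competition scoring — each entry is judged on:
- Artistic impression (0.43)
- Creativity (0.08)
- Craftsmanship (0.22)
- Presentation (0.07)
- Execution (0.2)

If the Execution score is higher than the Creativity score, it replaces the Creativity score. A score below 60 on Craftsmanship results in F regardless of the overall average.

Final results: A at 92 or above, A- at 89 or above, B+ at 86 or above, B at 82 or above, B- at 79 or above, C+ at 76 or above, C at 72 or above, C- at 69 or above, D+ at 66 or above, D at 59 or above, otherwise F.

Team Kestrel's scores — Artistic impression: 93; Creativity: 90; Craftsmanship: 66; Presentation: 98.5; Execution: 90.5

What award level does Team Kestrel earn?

B+

Execution (90.5) > Creativity (90), so Creativity counts as 90.5.
Craftsmanship score 66 ≥ 60: minimum met.
Weighted total:
  Artistic impression 93 × 0.43 = 39.99
  Creativity 90.5 × 0.08 = 7.24
  Craftsmanship 66 × 0.22 = 14.52
  Presentation 98.5 × 0.07 = 6.895
  Execution 90.5 × 0.2 = 18.1
Sum = 86.745
86.745 is ≥ 86 and < 89 → B+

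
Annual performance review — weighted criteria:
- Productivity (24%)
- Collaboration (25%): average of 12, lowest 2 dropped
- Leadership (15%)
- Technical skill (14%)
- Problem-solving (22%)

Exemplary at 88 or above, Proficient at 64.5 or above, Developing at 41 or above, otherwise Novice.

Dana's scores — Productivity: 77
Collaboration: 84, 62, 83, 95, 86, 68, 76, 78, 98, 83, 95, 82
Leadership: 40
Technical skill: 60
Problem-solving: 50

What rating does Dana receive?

Proficient

Collaboration: drop 62, 68 → average of remaining 10 = 860/10 = 86
Weighted total:
  Productivity 77 × 0.24 = 18.48
  Collaboration 86 × 0.25 = 21.5
  Leadership 40 × 0.15 = 6
  Technical skill 60 × 0.14 = 8.4
  Problem-solving 50 × 0.22 = 11
Sum = 65.38
65.38 is ≥ 64.5 and < 88 → Proficient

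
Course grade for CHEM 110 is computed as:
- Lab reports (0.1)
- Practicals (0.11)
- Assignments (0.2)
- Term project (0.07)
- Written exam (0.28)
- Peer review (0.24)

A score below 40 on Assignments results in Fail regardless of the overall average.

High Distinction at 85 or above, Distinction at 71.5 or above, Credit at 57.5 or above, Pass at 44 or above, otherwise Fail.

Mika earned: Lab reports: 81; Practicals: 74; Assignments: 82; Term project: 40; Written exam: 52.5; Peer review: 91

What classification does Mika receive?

Distinction

Assignments score 82 ≥ 40: minimum met.
Weighted total:
  Lab reports 81 × 0.1 = 8.1
  Practicals 74 × 0.11 = 8.14
  Assignments 82 × 0.2 = 16.4
  Term project 40 × 0.07 = 2.8
  Written exam 52.5 × 0.28 = 14.7
  Peer review 91 × 0.24 = 21.84
Sum = 71.98
71.98 is ≥ 71.5 and < 85 → Distinction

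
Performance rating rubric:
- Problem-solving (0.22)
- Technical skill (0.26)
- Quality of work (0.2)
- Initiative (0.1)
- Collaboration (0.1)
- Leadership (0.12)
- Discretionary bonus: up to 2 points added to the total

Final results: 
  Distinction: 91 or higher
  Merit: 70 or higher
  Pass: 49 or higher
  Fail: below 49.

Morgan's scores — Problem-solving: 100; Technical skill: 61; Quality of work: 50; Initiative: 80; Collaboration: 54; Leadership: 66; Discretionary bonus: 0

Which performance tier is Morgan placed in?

Pass

Weighted total:
  Problem-solving 100 × 0.22 = 22
  Technical skill 61 × 0.26 = 15.86
  Quality of work 50 × 0.2 = 10
  Initiative 80 × 0.1 = 8
  Collaboration 54 × 0.1 = 5.4
  Leadership 66 × 0.12 = 7.92
Sum = 69.18
Discretionary bonus: 69.18 + 0 = 69.18
69.18 is ≥ 49 and < 70 → Pass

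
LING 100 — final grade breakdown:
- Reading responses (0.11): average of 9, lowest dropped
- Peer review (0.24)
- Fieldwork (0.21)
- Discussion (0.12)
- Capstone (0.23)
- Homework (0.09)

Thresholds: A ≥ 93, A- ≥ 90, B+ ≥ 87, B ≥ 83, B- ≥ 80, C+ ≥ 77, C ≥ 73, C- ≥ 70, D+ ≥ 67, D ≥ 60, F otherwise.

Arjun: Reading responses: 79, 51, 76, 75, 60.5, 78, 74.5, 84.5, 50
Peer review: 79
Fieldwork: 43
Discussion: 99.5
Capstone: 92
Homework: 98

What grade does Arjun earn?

C+

Reading responses: drop 50 → average of remaining 8 = 578.5/8 = 72.3125
Weighted total:
  Reading responses 72.3125 × 0.11 = 7.954375
  Peer review 79 × 0.24 = 18.96
  Fieldwork 43 × 0.21 = 9.03
  Discussion 99.5 × 0.12 = 11.94
  Capstone 92 × 0.23 = 21.16
  Homework 98 × 0.09 = 8.82
Sum = 77.864375
77.864375 is ≥ 77 and < 80 → C+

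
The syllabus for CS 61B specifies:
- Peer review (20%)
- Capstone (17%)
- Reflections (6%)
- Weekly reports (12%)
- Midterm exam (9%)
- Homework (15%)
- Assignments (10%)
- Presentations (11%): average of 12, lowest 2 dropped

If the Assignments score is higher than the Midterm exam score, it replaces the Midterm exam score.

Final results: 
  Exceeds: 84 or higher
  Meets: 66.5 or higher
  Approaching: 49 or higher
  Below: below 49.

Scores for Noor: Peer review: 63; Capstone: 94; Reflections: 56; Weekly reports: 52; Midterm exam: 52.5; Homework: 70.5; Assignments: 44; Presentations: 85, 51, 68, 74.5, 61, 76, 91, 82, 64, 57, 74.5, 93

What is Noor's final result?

Approaching

Presentations: drop 51, 57 → average of remaining 10 = 769/10 = 76.9
Assignments (44) ≤ Midterm exam (52.5), so Midterm exam stays at 52.5.
Weighted total:
  Peer review 63 × 0.2 = 12.6
  Capstone 94 × 0.17 = 15.98
  Reflections 56 × 0.06 = 3.36
  Weekly reports 52 × 0.12 = 6.24
  Midterm exam 52.5 × 0.09 = 4.725
  Homework 70.5 × 0.15 = 10.575
  Assignments 44 × 0.1 = 4.4
  Presentations 76.9 × 0.11 = 8.459
Sum = 66.339
66.339 is ≥ 49 and < 66.5 → Approaching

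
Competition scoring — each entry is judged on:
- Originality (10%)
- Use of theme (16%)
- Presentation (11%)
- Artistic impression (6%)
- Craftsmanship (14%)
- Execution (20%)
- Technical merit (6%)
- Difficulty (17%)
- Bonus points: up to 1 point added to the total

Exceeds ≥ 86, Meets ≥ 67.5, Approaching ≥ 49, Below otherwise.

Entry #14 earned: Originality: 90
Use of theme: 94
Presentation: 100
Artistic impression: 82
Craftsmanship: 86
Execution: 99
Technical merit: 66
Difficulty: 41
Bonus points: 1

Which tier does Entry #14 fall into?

Weighted total:
  Originality 90 × 0.1 = 9
  Use of theme 94 × 0.16 = 15.04
  Presentation 100 × 0.11 = 11
  Artistic impression 82 × 0.06 = 4.92
  Craftsmanship 86 × 0.14 = 12.04
  Execution 99 × 0.2 = 19.8
  Technical merit 66 × 0.06 = 3.96
  Difficulty 41 × 0.17 = 6.97
Sum = 82.73
Bonus points: 82.73 + 1 = 83.73
83.73 is ≥ 67.5 and < 86 → Meets

Meets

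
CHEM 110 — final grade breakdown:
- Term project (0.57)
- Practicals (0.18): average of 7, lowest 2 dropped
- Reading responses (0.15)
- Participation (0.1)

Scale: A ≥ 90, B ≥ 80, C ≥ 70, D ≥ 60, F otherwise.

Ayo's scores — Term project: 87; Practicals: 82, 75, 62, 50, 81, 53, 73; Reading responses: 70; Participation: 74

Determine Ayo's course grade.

B

Practicals: drop 50, 53 → average of remaining 5 = 373/5 = 74.6
Weighted total:
  Term project 87 × 0.57 = 49.59
  Practicals 74.6 × 0.18 = 13.428
  Reading responses 70 × 0.15 = 10.5
  Participation 74 × 0.1 = 7.4
Sum = 80.918
80.918 is ≥ 80 and < 90 → B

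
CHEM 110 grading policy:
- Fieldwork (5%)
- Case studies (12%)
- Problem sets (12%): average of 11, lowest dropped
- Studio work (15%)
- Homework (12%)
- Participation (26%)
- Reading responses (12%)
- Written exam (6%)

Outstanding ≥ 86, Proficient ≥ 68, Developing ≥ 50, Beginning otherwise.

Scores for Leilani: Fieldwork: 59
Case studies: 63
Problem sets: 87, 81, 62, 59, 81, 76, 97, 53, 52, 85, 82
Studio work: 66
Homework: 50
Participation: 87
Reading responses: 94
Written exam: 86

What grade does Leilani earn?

Proficient

Problem sets: drop 52 → average of remaining 10 = 763/10 = 76.3
Weighted total:
  Fieldwork 59 × 0.05 = 2.95
  Case studies 63 × 0.12 = 7.56
  Problem sets 76.3 × 0.12 = 9.156
  Studio work 66 × 0.15 = 9.9
  Homework 50 × 0.12 = 6
  Participation 87 × 0.26 = 22.62
  Reading responses 94 × 0.12 = 11.28
  Written exam 86 × 0.06 = 5.16
Sum = 74.626
74.626 is ≥ 68 and < 86 → Proficient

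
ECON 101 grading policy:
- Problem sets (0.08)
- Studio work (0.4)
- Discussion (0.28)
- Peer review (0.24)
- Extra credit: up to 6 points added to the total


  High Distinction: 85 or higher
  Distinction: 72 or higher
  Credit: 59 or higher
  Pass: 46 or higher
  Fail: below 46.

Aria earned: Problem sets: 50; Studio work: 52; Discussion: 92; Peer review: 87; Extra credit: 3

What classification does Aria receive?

Weighted total:
  Problem sets 50 × 0.08 = 4
  Studio work 52 × 0.4 = 20.8
  Discussion 92 × 0.28 = 25.76
  Peer review 87 × 0.24 = 20.88
Sum = 71.44
Extra credit: 71.44 + 3 = 74.44
74.44 is ≥ 72 and < 85 → Distinction

Distinction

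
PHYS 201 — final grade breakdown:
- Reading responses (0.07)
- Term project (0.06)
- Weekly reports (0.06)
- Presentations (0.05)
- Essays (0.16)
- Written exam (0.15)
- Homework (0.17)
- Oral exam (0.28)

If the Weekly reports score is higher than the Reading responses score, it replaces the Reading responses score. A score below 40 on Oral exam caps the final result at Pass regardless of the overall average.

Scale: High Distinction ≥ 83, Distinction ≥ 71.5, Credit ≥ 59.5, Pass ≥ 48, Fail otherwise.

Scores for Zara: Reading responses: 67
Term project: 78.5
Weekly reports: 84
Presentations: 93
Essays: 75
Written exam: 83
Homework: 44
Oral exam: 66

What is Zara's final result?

Weekly reports (84) > Reading responses (67), so Reading responses counts as 84.
Oral exam score 66 ≥ 40: minimum met.
Weighted total:
  Reading responses 84 × 0.07 = 5.88
  Term project 78.5 × 0.06 = 4.71
  Weekly reports 84 × 0.06 = 5.04
  Presentations 93 × 0.05 = 4.65
  Essays 75 × 0.16 = 12
  Written exam 83 × 0.15 = 12.45
  Homework 44 × 0.17 = 7.48
  Oral exam 66 × 0.28 = 18.48
Sum = 70.69
70.69 is ≥ 59.5 and < 71.5 → Credit

Credit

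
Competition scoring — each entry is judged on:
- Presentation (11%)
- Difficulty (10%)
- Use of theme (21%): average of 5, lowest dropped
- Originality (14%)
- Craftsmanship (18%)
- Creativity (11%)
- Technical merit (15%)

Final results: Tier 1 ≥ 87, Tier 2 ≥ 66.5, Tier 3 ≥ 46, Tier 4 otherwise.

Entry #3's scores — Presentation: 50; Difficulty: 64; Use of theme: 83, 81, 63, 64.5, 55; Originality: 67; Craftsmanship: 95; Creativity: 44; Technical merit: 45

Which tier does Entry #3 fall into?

Tier 3

Use of theme: drop 55 → average of remaining 4 = 291.5/4 = 72.875
Weighted total:
  Presentation 50 × 0.11 = 5.5
  Difficulty 64 × 0.1 = 6.4
  Use of theme 72.875 × 0.21 = 15.30375
  Originality 67 × 0.14 = 9.38
  Craftsmanship 95 × 0.18 = 17.1
  Creativity 44 × 0.11 = 4.84
  Technical merit 45 × 0.15 = 6.75
Sum = 65.27375
65.27375 is ≥ 46 and < 66.5 → Tier 3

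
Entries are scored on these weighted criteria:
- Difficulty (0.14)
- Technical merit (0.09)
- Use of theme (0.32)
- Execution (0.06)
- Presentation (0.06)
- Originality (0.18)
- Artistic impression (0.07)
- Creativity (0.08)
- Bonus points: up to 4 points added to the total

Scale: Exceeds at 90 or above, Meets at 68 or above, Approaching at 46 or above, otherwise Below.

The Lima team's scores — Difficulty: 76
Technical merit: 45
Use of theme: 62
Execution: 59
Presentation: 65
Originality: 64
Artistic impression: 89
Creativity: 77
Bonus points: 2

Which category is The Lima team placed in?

Weighted total:
  Difficulty 76 × 0.14 = 10.64
  Technical merit 45 × 0.09 = 4.05
  Use of theme 62 × 0.32 = 19.84
  Execution 59 × 0.06 = 3.54
  Presentation 65 × 0.06 = 3.9
  Originality 64 × 0.18 = 11.52
  Artistic impression 89 × 0.07 = 6.23
  Creativity 77 × 0.08 = 6.16
Sum = 65.88
Bonus points: 65.88 + 2 = 67.88
67.88 is ≥ 46 and < 68 → Approaching

Approaching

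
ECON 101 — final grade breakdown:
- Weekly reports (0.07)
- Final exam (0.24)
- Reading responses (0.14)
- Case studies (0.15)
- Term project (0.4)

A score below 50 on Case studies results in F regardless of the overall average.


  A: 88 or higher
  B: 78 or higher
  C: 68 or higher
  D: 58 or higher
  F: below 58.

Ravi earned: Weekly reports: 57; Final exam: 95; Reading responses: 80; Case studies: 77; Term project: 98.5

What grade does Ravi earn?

Case studies score 77 ≥ 50: minimum met.
Weighted total:
  Weekly reports 57 × 0.07 = 3.99
  Final exam 95 × 0.24 = 22.8
  Reading responses 80 × 0.14 = 11.2
  Case studies 77 × 0.15 = 11.55
  Term project 98.5 × 0.4 = 39.4
Sum = 88.94
88.94 ≥ 88 → A

A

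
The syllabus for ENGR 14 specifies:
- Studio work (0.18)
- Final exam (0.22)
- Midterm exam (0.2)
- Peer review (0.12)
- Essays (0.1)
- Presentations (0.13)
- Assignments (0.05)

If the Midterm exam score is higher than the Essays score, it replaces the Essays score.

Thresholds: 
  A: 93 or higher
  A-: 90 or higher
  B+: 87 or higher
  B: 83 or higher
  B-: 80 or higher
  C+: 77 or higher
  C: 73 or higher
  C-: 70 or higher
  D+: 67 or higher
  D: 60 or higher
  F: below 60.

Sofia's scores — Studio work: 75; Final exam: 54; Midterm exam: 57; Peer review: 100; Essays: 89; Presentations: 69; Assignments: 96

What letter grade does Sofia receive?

Midterm exam (57) ≤ Essays (89), so Essays stays at 89.
Weighted total:
  Studio work 75 × 0.18 = 13.5
  Final exam 54 × 0.22 = 11.88
  Midterm exam 57 × 0.2 = 11.4
  Peer review 100 × 0.12 = 12
  Essays 89 × 0.1 = 8.9
  Presentations 69 × 0.13 = 8.97
  Assignments 96 × 0.05 = 4.8
Sum = 71.45
71.45 is ≥ 70 and < 73 → C-

C-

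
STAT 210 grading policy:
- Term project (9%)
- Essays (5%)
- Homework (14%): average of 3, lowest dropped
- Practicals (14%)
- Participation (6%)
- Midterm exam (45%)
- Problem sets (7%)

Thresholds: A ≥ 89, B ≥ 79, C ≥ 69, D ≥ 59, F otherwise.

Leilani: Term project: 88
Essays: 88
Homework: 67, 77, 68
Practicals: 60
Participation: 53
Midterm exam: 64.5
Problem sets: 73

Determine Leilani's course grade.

Homework: drop 67 → average of remaining 2 = 145/2 = 72.5
Weighted total:
  Term project 88 × 0.09 = 7.92
  Essays 88 × 0.05 = 4.4
  Homework 72.5 × 0.14 = 10.15
  Practicals 60 × 0.14 = 8.4
  Participation 53 × 0.06 = 3.18
  Midterm exam 64.5 × 0.45 = 29.025
  Problem sets 73 × 0.07 = 5.11
Sum = 68.185
68.185 is ≥ 59 and < 69 → D

D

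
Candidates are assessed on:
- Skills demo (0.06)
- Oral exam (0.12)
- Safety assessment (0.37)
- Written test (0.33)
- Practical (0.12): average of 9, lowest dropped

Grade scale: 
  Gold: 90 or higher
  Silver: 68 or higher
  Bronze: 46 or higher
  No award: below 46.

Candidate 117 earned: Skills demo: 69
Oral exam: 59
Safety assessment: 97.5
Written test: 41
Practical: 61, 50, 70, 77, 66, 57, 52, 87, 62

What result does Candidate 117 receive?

Practical: drop 50 → average of remaining 8 = 532/8 = 66.5
Weighted total:
  Skills demo 69 × 0.06 = 4.14
  Oral exam 59 × 0.12 = 7.08
  Safety assessment 97.5 × 0.37 = 36.075
  Written test 41 × 0.33 = 13.53
  Practical 66.5 × 0.12 = 7.98
Sum = 68.805
68.805 is ≥ 68 and < 90 → Silver

Silver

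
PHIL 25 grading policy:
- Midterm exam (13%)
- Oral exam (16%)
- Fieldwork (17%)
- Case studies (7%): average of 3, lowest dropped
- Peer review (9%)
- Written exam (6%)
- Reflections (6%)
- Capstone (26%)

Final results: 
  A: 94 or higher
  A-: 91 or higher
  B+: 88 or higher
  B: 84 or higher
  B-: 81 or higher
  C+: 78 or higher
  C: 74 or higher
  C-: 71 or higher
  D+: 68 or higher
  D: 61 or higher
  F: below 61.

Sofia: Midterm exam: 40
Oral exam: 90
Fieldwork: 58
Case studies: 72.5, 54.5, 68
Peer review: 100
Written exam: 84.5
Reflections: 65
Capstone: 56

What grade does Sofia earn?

D

Case studies: drop 54.5 → average of remaining 2 = 140.5/2 = 70.25
Weighted total:
  Midterm exam 40 × 0.13 = 5.2
  Oral exam 90 × 0.16 = 14.4
  Fieldwork 58 × 0.17 = 9.86
  Case studies 70.25 × 0.07 = 4.9175
  Peer review 100 × 0.09 = 9
  Written exam 84.5 × 0.06 = 5.07
  Reflections 65 × 0.06 = 3.9
  Capstone 56 × 0.26 = 14.56
Sum = 66.9075
66.9075 is ≥ 61 and < 68 → D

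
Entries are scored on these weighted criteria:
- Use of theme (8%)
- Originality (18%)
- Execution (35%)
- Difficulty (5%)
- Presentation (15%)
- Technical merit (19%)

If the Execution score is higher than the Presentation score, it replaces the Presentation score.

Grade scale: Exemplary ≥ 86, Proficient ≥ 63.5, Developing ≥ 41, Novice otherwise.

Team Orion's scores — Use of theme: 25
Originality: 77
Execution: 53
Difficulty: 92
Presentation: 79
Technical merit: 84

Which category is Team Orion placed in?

Proficient

Execution (53) ≤ Presentation (79), so Presentation stays at 79.
Weighted total:
  Use of theme 25 × 0.08 = 2
  Originality 77 × 0.18 = 13.86
  Execution 53 × 0.35 = 18.55
  Difficulty 92 × 0.05 = 4.6
  Presentation 79 × 0.15 = 11.85
  Technical merit 84 × 0.19 = 15.96
Sum = 66.82
66.82 is ≥ 63.5 and < 86 → Proficient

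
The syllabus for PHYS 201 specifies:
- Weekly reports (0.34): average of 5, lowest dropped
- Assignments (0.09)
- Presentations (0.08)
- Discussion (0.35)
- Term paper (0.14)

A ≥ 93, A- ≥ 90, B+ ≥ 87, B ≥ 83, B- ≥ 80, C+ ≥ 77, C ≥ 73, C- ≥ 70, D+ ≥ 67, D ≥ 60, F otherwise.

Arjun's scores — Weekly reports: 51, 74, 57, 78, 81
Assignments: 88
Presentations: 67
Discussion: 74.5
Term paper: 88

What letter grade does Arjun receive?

Weekly reports: drop 51 → average of remaining 4 = 290/4 = 72.5
Weighted total:
  Weekly reports 72.5 × 0.34 = 24.65
  Assignments 88 × 0.09 = 7.92
  Presentations 67 × 0.08 = 5.36
  Discussion 74.5 × 0.35 = 26.075
  Term paper 88 × 0.14 = 12.32
Sum = 76.325
76.325 is ≥ 73 and < 77 → C

C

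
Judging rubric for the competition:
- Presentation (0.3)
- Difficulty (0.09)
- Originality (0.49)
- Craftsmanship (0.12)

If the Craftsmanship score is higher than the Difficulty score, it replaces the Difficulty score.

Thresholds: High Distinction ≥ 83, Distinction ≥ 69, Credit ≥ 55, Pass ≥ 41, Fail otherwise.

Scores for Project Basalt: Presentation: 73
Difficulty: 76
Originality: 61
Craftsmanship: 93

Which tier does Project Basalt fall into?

Distinction

Craftsmanship (93) > Difficulty (76), so Difficulty counts as 93.
Weighted total:
  Presentation 73 × 0.3 = 21.9
  Difficulty 93 × 0.09 = 8.37
  Originality 61 × 0.49 = 29.89
  Craftsmanship 93 × 0.12 = 11.16
Sum = 71.32
71.32 is ≥ 69 and < 83 → Distinction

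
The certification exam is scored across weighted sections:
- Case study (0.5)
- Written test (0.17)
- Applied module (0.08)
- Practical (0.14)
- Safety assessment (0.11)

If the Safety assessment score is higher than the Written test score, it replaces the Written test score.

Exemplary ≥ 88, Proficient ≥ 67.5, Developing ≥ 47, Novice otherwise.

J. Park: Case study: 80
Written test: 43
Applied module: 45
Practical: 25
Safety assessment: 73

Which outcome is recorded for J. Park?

Safety assessment (73) > Written test (43), so Written test counts as 73.
Weighted total:
  Case study 80 × 0.5 = 40
  Written test 73 × 0.17 = 12.41
  Applied module 45 × 0.08 = 3.6
  Practical 25 × 0.14 = 3.5
  Safety assessment 73 × 0.11 = 8.03
Sum = 67.54
67.54 is ≥ 67.5 and < 88 → Proficient

Proficient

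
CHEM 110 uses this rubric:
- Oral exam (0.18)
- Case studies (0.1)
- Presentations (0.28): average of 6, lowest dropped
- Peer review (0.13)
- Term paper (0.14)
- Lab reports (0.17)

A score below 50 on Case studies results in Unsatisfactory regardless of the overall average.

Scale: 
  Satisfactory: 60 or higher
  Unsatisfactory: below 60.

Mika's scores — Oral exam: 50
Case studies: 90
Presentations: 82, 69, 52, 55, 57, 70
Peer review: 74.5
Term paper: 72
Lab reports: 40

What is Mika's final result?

Satisfactory

Presentations: drop 52 → average of remaining 5 = 333/5 = 66.6
Case studies score 90 ≥ 50: minimum met.
Weighted total:
  Oral exam 50 × 0.18 = 9
  Case studies 90 × 0.1 = 9
  Presentations 66.6 × 0.28 = 18.648
  Peer review 74.5 × 0.13 = 9.685
  Term paper 72 × 0.14 = 10.08
  Lab reports 40 × 0.17 = 6.8
Sum = 63.213
63.213 ≥ 60 → Satisfactory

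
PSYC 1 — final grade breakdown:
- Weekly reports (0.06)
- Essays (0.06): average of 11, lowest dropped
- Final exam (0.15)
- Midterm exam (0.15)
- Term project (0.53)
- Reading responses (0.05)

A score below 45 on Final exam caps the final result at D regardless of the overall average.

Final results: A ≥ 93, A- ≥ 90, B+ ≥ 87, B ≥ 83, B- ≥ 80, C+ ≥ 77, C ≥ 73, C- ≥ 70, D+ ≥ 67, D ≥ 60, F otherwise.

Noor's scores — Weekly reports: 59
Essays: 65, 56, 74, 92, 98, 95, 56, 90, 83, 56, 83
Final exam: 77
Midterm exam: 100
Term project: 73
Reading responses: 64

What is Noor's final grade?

C

Essays: drop 56 → average of remaining 10 = 792/10 = 79.2
Final exam score 77 ≥ 45: minimum met.
Weighted total:
  Weekly reports 59 × 0.06 = 3.54
  Essays 79.2 × 0.06 = 4.752
  Final exam 77 × 0.15 = 11.55
  Midterm exam 100 × 0.15 = 15
  Term project 73 × 0.53 = 38.69
  Reading responses 64 × 0.05 = 3.2
Sum = 76.732
76.732 is ≥ 73 and < 77 → C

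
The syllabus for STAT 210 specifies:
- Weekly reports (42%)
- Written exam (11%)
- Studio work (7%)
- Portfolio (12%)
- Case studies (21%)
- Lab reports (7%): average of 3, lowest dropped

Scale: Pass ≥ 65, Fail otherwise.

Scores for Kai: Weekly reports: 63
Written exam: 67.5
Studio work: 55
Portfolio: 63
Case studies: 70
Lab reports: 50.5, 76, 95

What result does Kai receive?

Lab reports: drop 50.5 → average of remaining 2 = 171/2 = 85.5
Weighted total:
  Weekly reports 63 × 0.42 = 26.46
  Written exam 67.5 × 0.11 = 7.425
  Studio work 55 × 0.07 = 3.85
  Portfolio 63 × 0.12 = 7.56
  Case studies 70 × 0.21 = 14.7
  Lab reports 85.5 × 0.07 = 5.985
Sum = 65.98
65.98 ≥ 65 → Pass

Pass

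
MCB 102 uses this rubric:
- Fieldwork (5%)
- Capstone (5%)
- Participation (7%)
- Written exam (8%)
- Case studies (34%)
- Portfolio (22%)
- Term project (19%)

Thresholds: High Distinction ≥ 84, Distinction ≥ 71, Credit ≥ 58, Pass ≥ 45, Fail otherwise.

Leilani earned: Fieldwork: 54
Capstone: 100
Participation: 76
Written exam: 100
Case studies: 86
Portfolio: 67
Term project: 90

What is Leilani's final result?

Distinction

Weighted total:
  Fieldwork 54 × 0.05 = 2.7
  Capstone 100 × 0.05 = 5
  Participation 76 × 0.07 = 5.32
  Written exam 100 × 0.08 = 8
  Case studies 86 × 0.34 = 29.24
  Portfolio 67 × 0.22 = 14.74
  Term project 90 × 0.19 = 17.1
Sum = 82.1
82.1 is ≥ 71 and < 84 → Distinction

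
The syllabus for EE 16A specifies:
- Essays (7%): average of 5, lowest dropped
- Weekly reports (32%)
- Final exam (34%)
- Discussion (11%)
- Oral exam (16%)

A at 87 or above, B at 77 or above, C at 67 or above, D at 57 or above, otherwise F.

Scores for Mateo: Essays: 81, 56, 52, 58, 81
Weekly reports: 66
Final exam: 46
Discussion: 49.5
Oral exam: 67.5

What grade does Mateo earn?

Essays: drop 52 → average of remaining 4 = 276/4 = 69
Weighted total:
  Essays 69 × 0.07 = 4.83
  Weekly reports 66 × 0.32 = 21.12
  Final exam 46 × 0.34 = 15.64
  Discussion 49.5 × 0.11 = 5.445
  Oral exam 67.5 × 0.16 = 10.8
Sum = 57.835
57.835 is ≥ 57 and < 67 → D

D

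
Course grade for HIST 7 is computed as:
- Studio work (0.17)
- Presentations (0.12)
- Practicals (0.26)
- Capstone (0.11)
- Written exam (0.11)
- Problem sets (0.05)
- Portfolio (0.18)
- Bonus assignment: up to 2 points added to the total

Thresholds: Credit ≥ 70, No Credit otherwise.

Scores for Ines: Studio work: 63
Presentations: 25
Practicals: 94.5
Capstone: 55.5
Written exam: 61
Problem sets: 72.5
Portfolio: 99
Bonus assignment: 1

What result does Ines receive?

Weighted total:
  Studio work 63 × 0.17 = 10.71
  Presentations 25 × 0.12 = 3
  Practicals 94.5 × 0.26 = 24.57
  Capstone 55.5 × 0.11 = 6.105
  Written exam 61 × 0.11 = 6.71
  Problem sets 72.5 × 0.05 = 3.625
  Portfolio 99 × 0.18 = 17.82
Sum = 72.54
Bonus assignment: 72.54 + 1 = 73.54
73.54 ≥ 70 → Credit

Credit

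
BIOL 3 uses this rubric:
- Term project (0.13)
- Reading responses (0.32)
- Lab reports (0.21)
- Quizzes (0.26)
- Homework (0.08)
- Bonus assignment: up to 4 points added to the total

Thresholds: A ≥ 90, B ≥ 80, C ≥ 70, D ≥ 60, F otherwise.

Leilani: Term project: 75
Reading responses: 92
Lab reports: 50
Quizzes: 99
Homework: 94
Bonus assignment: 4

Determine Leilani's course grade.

B

Weighted total:
  Term project 75 × 0.13 = 9.75
  Reading responses 92 × 0.32 = 29.44
  Lab reports 50 × 0.21 = 10.5
  Quizzes 99 × 0.26 = 25.74
  Homework 94 × 0.08 = 7.52
Sum = 82.95
Bonus assignment: 82.95 + 4 = 86.95
86.95 is ≥ 80 and < 90 → B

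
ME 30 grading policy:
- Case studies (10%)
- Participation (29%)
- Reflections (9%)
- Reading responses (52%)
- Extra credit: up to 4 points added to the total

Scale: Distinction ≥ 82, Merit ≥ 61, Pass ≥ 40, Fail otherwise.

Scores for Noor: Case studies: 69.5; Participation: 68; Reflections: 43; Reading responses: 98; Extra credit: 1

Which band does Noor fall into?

Distinction

Weighted total:
  Case studies 69.5 × 0.1 = 6.95
  Participation 68 × 0.29 = 19.72
  Reflections 43 × 0.09 = 3.87
  Reading responses 98 × 0.52 = 50.96
Sum = 81.5
Extra credit: 81.5 + 1 = 82.5
82.5 ≥ 82 → Distinction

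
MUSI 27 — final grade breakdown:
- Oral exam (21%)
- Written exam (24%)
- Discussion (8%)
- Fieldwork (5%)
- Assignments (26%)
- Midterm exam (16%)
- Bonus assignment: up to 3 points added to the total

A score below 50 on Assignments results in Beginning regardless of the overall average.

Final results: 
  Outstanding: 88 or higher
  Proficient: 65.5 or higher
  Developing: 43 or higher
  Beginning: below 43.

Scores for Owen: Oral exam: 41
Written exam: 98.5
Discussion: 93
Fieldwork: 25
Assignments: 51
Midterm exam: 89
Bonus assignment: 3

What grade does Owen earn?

Assignments score 51 ≥ 50: minimum met.
Weighted total:
  Oral exam 41 × 0.21 = 8.61
  Written exam 98.5 × 0.24 = 23.64
  Discussion 93 × 0.08 = 7.44
  Fieldwork 25 × 0.05 = 1.25
  Assignments 51 × 0.26 = 13.26
  Midterm exam 89 × 0.16 = 14.24
Sum = 68.44
Bonus assignment: 68.44 + 3 = 71.44
71.44 is ≥ 65.5 and < 88 → Proficient

Proficient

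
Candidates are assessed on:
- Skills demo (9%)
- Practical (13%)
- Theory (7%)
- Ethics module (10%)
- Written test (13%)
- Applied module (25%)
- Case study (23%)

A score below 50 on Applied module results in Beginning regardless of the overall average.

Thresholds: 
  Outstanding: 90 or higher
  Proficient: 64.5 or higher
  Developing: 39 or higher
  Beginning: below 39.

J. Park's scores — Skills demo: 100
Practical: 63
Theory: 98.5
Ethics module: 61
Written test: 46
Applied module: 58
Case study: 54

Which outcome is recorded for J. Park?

Developing

Applied module score 58 ≥ 50: minimum met.
Weighted total:
  Skills demo 100 × 0.09 = 9
  Practical 63 × 0.13 = 8.19
  Theory 98.5 × 0.07 = 6.895
  Ethics module 61 × 0.1 = 6.1
  Written test 46 × 0.13 = 5.98
  Applied module 58 × 0.25 = 14.5
  Case study 54 × 0.23 = 12.42
Sum = 63.085
63.085 is ≥ 39 and < 64.5 → Developing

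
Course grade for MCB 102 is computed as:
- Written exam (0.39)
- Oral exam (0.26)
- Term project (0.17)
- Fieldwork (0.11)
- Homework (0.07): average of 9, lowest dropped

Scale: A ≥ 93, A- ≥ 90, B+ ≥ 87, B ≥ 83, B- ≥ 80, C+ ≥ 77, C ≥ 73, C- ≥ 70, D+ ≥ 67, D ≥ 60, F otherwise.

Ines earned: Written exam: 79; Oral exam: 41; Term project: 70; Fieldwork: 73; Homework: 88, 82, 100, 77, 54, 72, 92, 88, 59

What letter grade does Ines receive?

Homework: drop 54 → average of remaining 8 = 658/8 = 82.25
Weighted total:
  Written exam 79 × 0.39 = 30.81
  Oral exam 41 × 0.26 = 10.66
  Term project 70 × 0.17 = 11.9
  Fieldwork 73 × 0.11 = 8.03
  Homework 82.25 × 0.07 = 5.7575
Sum = 67.1575
67.1575 is ≥ 67 and < 70 → D+

D+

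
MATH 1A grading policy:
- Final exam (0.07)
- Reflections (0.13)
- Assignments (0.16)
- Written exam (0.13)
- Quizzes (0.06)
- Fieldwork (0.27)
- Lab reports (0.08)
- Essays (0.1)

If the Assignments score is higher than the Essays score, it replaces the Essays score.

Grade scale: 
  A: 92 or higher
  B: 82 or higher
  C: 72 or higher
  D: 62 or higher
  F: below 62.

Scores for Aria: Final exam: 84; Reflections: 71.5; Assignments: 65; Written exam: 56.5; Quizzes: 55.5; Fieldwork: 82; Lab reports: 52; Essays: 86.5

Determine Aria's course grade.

Assignments (65) ≤ Essays (86.5), so Essays stays at 86.5.
Weighted total:
  Final exam 84 × 0.07 = 5.88
  Reflections 71.5 × 0.13 = 9.295
  Assignments 65 × 0.16 = 10.4
  Written exam 56.5 × 0.13 = 7.345
  Quizzes 55.5 × 0.06 = 3.33
  Fieldwork 82 × 0.27 = 22.14
  Lab reports 52 × 0.08 = 4.16
  Essays 86.5 × 0.1 = 8.65
Sum = 71.2
71.2 is ≥ 62 and < 72 → D

D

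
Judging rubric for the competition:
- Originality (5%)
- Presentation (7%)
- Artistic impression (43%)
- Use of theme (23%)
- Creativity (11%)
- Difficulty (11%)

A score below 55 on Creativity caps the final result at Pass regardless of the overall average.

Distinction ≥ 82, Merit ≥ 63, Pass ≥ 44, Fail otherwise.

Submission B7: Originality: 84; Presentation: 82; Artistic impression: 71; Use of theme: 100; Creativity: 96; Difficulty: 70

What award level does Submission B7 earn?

Merit

Creativity score 96 ≥ 55: minimum met.
Weighted total:
  Originality 84 × 0.05 = 4.2
  Presentation 82 × 0.07 = 5.74
  Artistic impression 71 × 0.43 = 30.53
  Use of theme 100 × 0.23 = 23
  Creativity 96 × 0.11 = 10.56
  Difficulty 70 × 0.11 = 7.7
Sum = 81.73
81.73 is ≥ 63 and < 82 → Merit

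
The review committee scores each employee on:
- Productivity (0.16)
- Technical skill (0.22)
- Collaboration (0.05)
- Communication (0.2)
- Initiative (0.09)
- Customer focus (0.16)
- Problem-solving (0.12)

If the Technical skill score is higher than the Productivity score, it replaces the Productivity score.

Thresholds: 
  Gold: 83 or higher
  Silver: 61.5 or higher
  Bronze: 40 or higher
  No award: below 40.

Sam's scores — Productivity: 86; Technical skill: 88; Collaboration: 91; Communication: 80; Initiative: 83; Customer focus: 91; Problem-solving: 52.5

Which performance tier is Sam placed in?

Silver

Technical skill (88) > Productivity (86), so Productivity counts as 88.
Weighted total:
  Productivity 88 × 0.16 = 14.08
  Technical skill 88 × 0.22 = 19.36
  Collaboration 91 × 0.05 = 4.55
  Communication 80 × 0.2 = 16
  Initiative 83 × 0.09 = 7.47
  Customer focus 91 × 0.16 = 14.56
  Problem-solving 52.5 × 0.12 = 6.3
Sum = 82.32
82.32 is ≥ 61.5 and < 83 → Silver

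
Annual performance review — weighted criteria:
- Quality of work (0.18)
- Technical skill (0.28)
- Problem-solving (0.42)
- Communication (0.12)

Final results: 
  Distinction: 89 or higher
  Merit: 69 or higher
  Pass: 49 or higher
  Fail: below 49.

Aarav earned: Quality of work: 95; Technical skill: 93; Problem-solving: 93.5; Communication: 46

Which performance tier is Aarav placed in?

Weighted total:
  Quality of work 95 × 0.18 = 17.1
  Technical skill 93 × 0.28 = 26.04
  Problem-solving 93.5 × 0.42 = 39.27
  Communication 46 × 0.12 = 5.52
Sum = 87.93
87.93 is ≥ 69 and < 89 → Merit

Merit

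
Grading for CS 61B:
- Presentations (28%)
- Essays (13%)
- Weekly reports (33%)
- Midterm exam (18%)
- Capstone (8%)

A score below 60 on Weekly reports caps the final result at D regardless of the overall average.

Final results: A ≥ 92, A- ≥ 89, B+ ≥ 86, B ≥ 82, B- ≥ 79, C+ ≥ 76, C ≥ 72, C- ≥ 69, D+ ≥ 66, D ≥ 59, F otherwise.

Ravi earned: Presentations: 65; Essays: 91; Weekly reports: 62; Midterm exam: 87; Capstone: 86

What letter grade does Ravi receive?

C

Weekly reports score 62 ≥ 60: minimum met.
Weighted total:
  Presentations 65 × 0.28 = 18.2
  Essays 91 × 0.13 = 11.83
  Weekly reports 62 × 0.33 = 20.46
  Midterm exam 87 × 0.18 = 15.66
  Capstone 86 × 0.08 = 6.88
Sum = 73.03
73.03 is ≥ 72 and < 76 → C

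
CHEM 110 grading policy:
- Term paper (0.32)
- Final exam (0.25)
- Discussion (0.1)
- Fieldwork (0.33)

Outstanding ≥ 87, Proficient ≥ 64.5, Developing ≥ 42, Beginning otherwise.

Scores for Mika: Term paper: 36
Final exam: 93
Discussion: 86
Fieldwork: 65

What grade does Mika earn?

Proficient

Weighted total:
  Term paper 36 × 0.32 = 11.52
  Final exam 93 × 0.25 = 23.25
  Discussion 86 × 0.1 = 8.6
  Fieldwork 65 × 0.33 = 21.45
Sum = 64.82
64.82 is ≥ 64.5 and < 87 → Proficient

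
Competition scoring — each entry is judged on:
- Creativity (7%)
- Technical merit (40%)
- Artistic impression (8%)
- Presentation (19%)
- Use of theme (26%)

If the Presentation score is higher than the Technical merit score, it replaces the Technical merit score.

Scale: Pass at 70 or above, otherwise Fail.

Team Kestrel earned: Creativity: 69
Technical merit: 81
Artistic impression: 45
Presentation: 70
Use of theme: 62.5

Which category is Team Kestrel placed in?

Presentation (70) ≤ Technical merit (81), so Technical merit stays at 81.
Weighted total:
  Creativity 69 × 0.07 = 4.83
  Technical merit 81 × 0.4 = 32.4
  Artistic impression 45 × 0.08 = 3.6
  Presentation 70 × 0.19 = 13.3
  Use of theme 62.5 × 0.26 = 16.25
Sum = 70.38
70.38 ≥ 70 → Pass

Pass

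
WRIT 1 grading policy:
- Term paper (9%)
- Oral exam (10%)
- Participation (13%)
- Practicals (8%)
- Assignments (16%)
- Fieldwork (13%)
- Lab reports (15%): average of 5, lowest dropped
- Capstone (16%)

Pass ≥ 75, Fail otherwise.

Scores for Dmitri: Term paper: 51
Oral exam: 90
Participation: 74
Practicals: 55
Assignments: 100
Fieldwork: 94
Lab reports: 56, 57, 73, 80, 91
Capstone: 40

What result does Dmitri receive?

Fail

Lab reports: drop 56 → average of remaining 4 = 301/4 = 75.25
Weighted total:
  Term paper 51 × 0.09 = 4.59
  Oral exam 90 × 0.1 = 9
  Participation 74 × 0.13 = 9.62
  Practicals 55 × 0.08 = 4.4
  Assignments 100 × 0.16 = 16
  Fieldwork 94 × 0.13 = 12.22
  Lab reports 75.25 × 0.15 = 11.2875
  Capstone 40 × 0.16 = 6.4
Sum = 73.5175
73.5175 < 75 → Fail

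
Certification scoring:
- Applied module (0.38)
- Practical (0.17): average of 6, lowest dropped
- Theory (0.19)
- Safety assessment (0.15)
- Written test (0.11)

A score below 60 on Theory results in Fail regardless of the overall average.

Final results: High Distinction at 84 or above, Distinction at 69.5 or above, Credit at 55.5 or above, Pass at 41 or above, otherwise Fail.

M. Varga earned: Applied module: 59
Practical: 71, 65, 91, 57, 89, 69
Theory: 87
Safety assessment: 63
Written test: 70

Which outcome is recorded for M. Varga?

Credit

Practical: drop 57 → average of remaining 5 = 385/5 = 77
Theory score 87 ≥ 60: minimum met.
Weighted total:
  Applied module 59 × 0.38 = 22.42
  Practical 77 × 0.17 = 13.09
  Theory 87 × 0.19 = 16.53
  Safety assessment 63 × 0.15 = 9.45
  Written test 70 × 0.11 = 7.7
Sum = 69.19
69.19 is ≥ 55.5 and < 69.5 → Credit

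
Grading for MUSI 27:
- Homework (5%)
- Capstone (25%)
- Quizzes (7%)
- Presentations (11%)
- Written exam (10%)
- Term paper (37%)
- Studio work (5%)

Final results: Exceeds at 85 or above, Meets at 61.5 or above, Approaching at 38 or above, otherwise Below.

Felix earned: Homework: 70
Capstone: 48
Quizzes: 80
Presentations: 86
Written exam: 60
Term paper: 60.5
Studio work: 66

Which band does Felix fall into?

Weighted total:
  Homework 70 × 0.05 = 3.5
  Capstone 48 × 0.25 = 12
  Quizzes 80 × 0.07 = 5.6
  Presentations 86 × 0.11 = 9.46
  Written exam 60 × 0.1 = 6
  Term paper 60.5 × 0.37 = 22.385
  Studio work 66 × 0.05 = 3.3
Sum = 62.245
62.245 is ≥ 61.5 and < 85 → Meets

Meets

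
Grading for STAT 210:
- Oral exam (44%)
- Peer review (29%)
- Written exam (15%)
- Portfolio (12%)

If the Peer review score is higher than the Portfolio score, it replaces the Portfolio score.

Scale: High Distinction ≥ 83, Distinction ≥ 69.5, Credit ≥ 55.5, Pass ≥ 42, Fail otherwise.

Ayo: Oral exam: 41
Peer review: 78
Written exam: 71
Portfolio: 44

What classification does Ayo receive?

Peer review (78) > Portfolio (44), so Portfolio counts as 78.
Weighted total:
  Oral exam 41 × 0.44 = 18.04
  Peer review 78 × 0.29 = 22.62
  Written exam 71 × 0.15 = 10.65
  Portfolio 78 × 0.12 = 9.36
Sum = 60.67
60.67 is ≥ 55.5 and < 69.5 → Credit

Credit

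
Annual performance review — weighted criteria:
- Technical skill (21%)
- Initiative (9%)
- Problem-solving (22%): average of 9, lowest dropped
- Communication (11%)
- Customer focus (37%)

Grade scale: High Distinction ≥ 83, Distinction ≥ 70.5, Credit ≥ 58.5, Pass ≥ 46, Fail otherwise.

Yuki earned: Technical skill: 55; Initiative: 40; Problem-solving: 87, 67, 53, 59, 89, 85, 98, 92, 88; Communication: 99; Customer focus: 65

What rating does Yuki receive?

Problem-solving: drop 53 → average of remaining 8 = 665/8 = 83.125
Weighted total:
  Technical skill 55 × 0.21 = 11.55
  Initiative 40 × 0.09 = 3.6
  Problem-solving 83.125 × 0.22 = 18.2875
  Communication 99 × 0.11 = 10.89
  Customer focus 65 × 0.37 = 24.05
Sum = 68.3775
68.3775 is ≥ 58.5 and < 70.5 → Credit

Credit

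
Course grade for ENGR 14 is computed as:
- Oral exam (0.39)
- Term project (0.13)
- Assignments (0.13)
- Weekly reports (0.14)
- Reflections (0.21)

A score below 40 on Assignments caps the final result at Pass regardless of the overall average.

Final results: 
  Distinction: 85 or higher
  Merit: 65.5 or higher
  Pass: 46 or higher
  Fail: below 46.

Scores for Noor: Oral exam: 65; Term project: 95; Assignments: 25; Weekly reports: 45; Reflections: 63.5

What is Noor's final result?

Assignments score 25 < 40: minimum not met.
Weighted total:
  Oral exam 65 × 0.39 = 25.35
  Term project 95 × 0.13 = 12.35
  Assignments 25 × 0.13 = 3.25
  Weekly reports 45 × 0.14 = 6.3
  Reflections 63.5 × 0.21 = 13.335
Sum = 60.585
60.585 would be Pass; cap at Pass applies → Pass.

Pass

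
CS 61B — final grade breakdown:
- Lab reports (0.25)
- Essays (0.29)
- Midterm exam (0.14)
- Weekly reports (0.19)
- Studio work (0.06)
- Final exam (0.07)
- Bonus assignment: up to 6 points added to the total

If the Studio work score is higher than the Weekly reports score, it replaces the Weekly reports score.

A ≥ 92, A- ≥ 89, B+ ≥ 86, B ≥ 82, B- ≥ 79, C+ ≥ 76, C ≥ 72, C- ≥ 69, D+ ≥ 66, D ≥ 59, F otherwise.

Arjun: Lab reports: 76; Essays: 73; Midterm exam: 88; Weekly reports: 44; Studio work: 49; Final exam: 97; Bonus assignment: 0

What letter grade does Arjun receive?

Studio work (49) > Weekly reports (44), so Weekly reports counts as 49.
Weighted total:
  Lab reports 76 × 0.25 = 19
  Essays 73 × 0.29 = 21.17
  Midterm exam 88 × 0.14 = 12.32
  Weekly reports 49 × 0.19 = 9.31
  Studio work 49 × 0.06 = 2.94
  Final exam 97 × 0.07 = 6.79
Sum = 71.53
Bonus assignment: 71.53 + 0 = 71.53
71.53 is ≥ 69 and < 72 → C-

C-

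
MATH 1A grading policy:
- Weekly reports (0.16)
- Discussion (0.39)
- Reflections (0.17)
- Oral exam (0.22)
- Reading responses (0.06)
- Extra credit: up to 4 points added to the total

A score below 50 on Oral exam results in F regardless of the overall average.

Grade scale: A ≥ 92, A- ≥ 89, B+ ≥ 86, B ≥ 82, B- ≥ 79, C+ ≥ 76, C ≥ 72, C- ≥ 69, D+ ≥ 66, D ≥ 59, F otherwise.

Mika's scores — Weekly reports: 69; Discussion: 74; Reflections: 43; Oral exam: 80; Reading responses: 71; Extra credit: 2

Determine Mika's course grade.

Oral exam score 80 ≥ 50: minimum met.
Weighted total:
  Weekly reports 69 × 0.16 = 11.04
  Discussion 74 × 0.39 = 28.86
  Reflections 43 × 0.17 = 7.31
  Oral exam 80 × 0.22 = 17.6
  Reading responses 71 × 0.06 = 4.26
Sum = 69.07
Extra credit: 69.07 + 2 = 71.07
71.07 is ≥ 69 and < 72 → C-

C-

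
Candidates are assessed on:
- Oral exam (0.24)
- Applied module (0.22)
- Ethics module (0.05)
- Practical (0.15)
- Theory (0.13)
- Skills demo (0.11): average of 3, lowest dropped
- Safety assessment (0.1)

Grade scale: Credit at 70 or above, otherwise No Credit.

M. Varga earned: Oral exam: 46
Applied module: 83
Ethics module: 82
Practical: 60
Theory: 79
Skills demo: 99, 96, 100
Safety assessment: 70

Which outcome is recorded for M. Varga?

Skills demo: drop 96 → average of remaining 2 = 199/2 = 99.5
Weighted total:
  Oral exam 46 × 0.24 = 11.04
  Applied module 83 × 0.22 = 18.26
  Ethics module 82 × 0.05 = 4.1
  Practical 60 × 0.15 = 9
  Theory 79 × 0.13 = 10.27
  Skills demo 99.5 × 0.11 = 10.945
  Safety assessment 70 × 0.1 = 7
Sum = 70.615
70.615 ≥ 70 → Credit

Credit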